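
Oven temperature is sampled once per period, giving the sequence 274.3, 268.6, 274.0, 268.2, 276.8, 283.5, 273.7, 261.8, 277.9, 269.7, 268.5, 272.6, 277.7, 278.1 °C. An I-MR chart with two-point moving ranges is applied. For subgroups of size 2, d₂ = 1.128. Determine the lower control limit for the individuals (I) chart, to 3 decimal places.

X̄ = (274.3 + 268.6 + 274.0 + 268.2 + 276.8 + 283.5 + 273.7 + 261.8 + 277.9 + 269.7 + 268.5 + 272.6 + 277.7 + 278.1) / 14 = 273.2429
Moving ranges: 5.7, 5.4, 5.8, 8.6, 6.7, 9.8, 11.9, 16.1, 8.2, 1.2, 4.1, 5.1, 0.4; M̄R̄ = 89.0000 / 13 = 6.8462
LCL = X̄ − 3·M̄R̄/d₂ = 273.2429 − 3 × 6.8462 / 1.128 = 255.0350

255.035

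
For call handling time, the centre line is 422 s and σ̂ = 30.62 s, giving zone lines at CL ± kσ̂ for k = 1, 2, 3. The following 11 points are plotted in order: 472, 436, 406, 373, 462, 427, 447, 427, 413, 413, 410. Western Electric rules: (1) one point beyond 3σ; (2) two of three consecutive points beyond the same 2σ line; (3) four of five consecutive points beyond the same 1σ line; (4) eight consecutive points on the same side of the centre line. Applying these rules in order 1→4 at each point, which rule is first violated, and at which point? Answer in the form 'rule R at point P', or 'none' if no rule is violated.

Zone of each point (C = within 1σ̂, B = 1σ̂–2σ̂, A = 2σ̂–3σ̂, * = beyond 3σ̂; sign = side of CL): 1:+B, 2:+C, 3:-C, 4:-B, 5:+B, 6:+C, 7:+C, 8:+C, 9:-C, 10:-C, 11:-C
No rule fires across all 11 points.

none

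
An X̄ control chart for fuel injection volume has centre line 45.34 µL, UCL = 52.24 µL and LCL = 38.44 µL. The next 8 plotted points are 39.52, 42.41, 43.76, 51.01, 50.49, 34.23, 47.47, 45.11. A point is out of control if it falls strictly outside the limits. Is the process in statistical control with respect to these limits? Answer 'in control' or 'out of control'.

out of control

Compare each point to [38.44, 52.24]: sample 6 = 34.23 < LCL.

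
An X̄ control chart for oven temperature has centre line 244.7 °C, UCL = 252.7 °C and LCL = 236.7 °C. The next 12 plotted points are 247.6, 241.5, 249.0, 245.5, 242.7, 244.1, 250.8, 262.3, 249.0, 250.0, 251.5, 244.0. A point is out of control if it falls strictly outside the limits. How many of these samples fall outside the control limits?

1

Compare each point to [236.7, 252.7]: sample 8 = 262.3 > UCL.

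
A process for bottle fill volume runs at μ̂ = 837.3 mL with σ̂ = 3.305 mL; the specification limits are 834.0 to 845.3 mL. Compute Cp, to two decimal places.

0.57

Cp = (USL − LSL) / (6σ̂) = (845.3 − 834.0) / (6 × 3.305) = 11.3000 / 19.8300 = 0.5698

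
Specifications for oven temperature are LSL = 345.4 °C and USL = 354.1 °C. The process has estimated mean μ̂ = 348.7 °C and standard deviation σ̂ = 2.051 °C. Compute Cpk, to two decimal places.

0.54

Cpu = (USL − μ̂) / (3σ̂) = (354.1 − 348.7) / (3 × 2.051) = 0.8776; Cpl = (μ̂ − LSL) / (3σ̂) = (348.7 − 345.4) / (3 × 2.051) = 0.5363; Cpk = min(Cpu, Cpl) = 0.5363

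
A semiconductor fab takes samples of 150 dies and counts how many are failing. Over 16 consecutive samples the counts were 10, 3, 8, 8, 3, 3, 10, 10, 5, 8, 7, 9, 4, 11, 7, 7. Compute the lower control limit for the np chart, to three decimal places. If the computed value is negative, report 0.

0.000

p̄ = Σdᵢ / (k·n) = 113 / (16 × 150) = 0.04708
LCL = np̄ − 3·√(np̄(1−p̄)) = 7.0625 − 3 × 2.5942 = -0.7202 → 0 (negative, so LCL = 0)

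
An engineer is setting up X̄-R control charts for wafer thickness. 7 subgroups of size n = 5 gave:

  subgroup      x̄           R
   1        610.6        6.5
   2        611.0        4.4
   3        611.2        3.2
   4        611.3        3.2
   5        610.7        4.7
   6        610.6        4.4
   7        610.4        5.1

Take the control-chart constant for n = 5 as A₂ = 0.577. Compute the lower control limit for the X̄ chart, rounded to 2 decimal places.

X̄̄ = (610.6 + 611.0 + 611.2 + 611.3 + 610.7 + 610.6 + 610.4) / 7 = 4275.8000 / 7 = 610.8286
R̄ = (6.5 + 4.4 + 3.2 + 3.2 + 4.7 + 4.4 + 5.1) / 7 = 31.5000 / 7 = 4.5000
LCL = X̄̄ − A₂·R̄ = 610.8286 − 0.577 × 4.5000 = 608.2321

608.23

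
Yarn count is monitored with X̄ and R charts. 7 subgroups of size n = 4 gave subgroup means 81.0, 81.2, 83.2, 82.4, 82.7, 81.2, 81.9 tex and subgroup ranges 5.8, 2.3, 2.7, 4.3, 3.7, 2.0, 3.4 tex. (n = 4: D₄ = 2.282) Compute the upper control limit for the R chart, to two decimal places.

7.89

R̄ = (5.8 + 2.3 + 2.7 + 4.3 + 3.7 + 2.0 + 3.4) / 7 = 24.2000 / 7 = 3.4571
UCL_R = D₄·R̄ = 2.282 × 3.4571 = 7.8892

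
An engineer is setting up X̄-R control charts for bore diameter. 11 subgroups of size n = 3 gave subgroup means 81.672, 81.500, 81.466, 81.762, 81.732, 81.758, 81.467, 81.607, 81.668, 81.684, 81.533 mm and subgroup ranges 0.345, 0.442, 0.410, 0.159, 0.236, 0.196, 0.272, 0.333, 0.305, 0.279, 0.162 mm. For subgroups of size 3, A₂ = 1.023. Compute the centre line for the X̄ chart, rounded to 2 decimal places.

81.62

X̄̄ = (81.672 + 81.500 + 81.466 + 81.762 + 81.732 + 81.758 + 81.467 + 81.607 + 81.668 + 81.684 + 81.533) / 11 = 897.8490 / 11 = 81.6226
CL = X̄̄ = 81.6226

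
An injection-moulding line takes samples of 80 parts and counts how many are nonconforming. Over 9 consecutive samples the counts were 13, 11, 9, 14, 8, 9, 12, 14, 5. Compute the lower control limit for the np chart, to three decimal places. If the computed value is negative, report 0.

p̄ = Σdᵢ / (k·n) = 95 / (9 × 80) = 0.13194
LCL = np̄ − 3·√(np̄(1−p̄)) = 10.5556 − 3 × 3.0270 = 1.4745

1.475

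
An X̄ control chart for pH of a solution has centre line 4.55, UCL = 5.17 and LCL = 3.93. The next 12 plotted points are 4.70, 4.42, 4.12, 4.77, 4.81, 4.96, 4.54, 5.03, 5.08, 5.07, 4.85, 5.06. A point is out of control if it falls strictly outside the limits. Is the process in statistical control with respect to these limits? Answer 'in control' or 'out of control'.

All 12 points lie within [3.93, 5.17].

in control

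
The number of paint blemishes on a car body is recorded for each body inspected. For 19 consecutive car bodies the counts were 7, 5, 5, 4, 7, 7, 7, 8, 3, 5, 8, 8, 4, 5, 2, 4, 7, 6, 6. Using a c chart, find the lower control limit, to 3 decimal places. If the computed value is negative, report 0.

0.000

c̄ = (7 + 5 + 5 + 4 + 7 + 7 + 7 + 8 + 3 + 5 + 8 + 8 + 4 + 5 + 2 + 4 + 7 + 6 + 6) / 19 = 108 / 19 = 5.6842
LCL = c̄ − 3√c̄ = 5.6842 − 3 × 2.3842 = -1.4683 → 0 (cannot be negative)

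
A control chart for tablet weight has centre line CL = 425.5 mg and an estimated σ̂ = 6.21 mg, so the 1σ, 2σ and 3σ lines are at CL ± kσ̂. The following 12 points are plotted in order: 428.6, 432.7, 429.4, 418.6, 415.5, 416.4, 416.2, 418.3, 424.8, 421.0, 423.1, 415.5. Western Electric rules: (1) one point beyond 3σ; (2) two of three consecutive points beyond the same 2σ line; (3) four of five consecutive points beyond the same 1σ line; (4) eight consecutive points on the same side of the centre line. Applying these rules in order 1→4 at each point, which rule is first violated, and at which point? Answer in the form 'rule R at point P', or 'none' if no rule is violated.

Zone of each point (C = within 1σ̂, B = 1σ̂–2σ̂, A = 2σ̂–3σ̂, * = beyond 3σ̂; sign = side of CL): 1:+C, 2:+B, 3:+C, 4:-B, 5:-B, 6:-B, 7:-B, 8:-B, 9:-C, 10:-C, 11:-C, 12:-B
Rule 3 (four of five consecutive points beyond the same 1σ limit) is satisfied at point 7.

rule 3 at point 7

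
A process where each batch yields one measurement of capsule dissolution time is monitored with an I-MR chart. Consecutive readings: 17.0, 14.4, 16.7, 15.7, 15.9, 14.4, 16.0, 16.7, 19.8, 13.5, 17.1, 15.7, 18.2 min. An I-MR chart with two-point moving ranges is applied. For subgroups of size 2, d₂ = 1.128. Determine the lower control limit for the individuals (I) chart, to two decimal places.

X̄ = (17.0 + 14.4 + 16.7 + 15.7 + 15.9 + 14.4 + 16.0 + 16.7 + 19.8 + 13.5 + 17.1 + 15.7 + 18.2) / 13 = 16.2385
Moving ranges: 2.6, 2.3, 1.0, 0.2, 1.5, 1.6, 0.7, 3.1, 6.3, 3.6, 1.4, 2.5; M̄R̄ = 26.8000 / 12 = 2.2333
LCL = X̄ − 3·M̄R̄/d₂ = 16.2385 − 3 × 2.2333 / 1.128 = 10.2987

10.30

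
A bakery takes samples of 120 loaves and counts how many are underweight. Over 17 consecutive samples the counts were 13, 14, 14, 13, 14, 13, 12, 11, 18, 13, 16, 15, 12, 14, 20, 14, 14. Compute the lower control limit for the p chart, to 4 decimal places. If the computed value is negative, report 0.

0.0294

p̄ = Σdᵢ / (k·n) = 240 / (17 × 120) = 0.11765
LCL = p̄ − 3·√(p̄(1−p̄)/n) = 0.11765 − 3 × 0.02941 = 0.02941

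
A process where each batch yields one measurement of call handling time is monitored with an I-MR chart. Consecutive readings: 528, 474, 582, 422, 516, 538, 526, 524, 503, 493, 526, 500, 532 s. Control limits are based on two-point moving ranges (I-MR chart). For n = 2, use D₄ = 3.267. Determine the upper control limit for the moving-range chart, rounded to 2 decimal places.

156.27

Moving ranges: 54, 108, 160, 94, 22, 12, 2, 21, 10, 33, 26, 32; M̄R̄ = 574.0000 / 12 = 47.8333
UCL_MR = D₄·M̄R̄ = 3.267 × 47.8333 = 156.2715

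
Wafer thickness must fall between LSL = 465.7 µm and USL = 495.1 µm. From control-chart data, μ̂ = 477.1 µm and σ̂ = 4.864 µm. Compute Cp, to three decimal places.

Cp = (USL − LSL) / (6σ̂) = (495.1 − 465.7) / (6 × 4.864) = 29.4000 / 29.1840 = 1.0074

1.007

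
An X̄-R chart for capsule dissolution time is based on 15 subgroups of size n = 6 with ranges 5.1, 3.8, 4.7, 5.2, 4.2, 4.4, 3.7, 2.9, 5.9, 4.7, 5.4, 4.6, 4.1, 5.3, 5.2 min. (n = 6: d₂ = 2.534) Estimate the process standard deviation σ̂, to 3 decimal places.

1.821

R̄ = (5.1 + 3.8 + 4.7 + 5.2 + 4.2 + 4.4 + 3.7 + 2.9 + 5.9 + 4.7 + 5.4 + 4.6 + 4.1 + 5.3 + 5.2) / 15 = 4.6133
σ̂ = R̄ / d₂ = 4.6133 / 2.534 = 1.8206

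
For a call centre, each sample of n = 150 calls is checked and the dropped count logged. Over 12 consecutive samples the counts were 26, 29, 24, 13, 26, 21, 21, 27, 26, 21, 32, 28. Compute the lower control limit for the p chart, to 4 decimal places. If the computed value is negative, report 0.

0.0728

p̄ = Σdᵢ / (k·n) = 294 / (12 × 150) = 0.16333
LCL = p̄ − 3·√(p̄(1−p̄)/n) = 0.16333 − 3 × 0.03018 = 0.07278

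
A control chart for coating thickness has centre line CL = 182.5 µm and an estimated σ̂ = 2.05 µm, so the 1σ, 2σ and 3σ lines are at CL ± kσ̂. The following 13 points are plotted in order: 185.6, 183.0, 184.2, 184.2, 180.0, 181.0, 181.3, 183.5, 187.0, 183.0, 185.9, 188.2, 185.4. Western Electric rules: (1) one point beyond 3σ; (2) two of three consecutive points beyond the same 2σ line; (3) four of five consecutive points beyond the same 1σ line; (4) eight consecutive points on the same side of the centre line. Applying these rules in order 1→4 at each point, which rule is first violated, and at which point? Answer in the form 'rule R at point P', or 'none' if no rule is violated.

Zone of each point (C = within 1σ̂, B = 1σ̂–2σ̂, A = 2σ̂–3σ̂, * = beyond 3σ̂; sign = side of CL): 1:+B, 2:+C, 3:+C, 4:+C, 5:-B, 6:-C, 7:-C, 8:+C, 9:+A, 10:+C, 11:+B, 12:+A, 13:+B
Rule 3 (four of five consecutive points beyond the same 1σ limit) is satisfied at point 13.

rule 3 at point 13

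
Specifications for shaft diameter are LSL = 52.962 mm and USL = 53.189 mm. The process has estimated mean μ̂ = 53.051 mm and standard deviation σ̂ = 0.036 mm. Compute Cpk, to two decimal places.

0.82

Cpu = (USL − μ̂) / (3σ̂) = (53.189 − 53.051) / (3 × 0.036) = 1.2778; Cpl = (μ̂ − LSL) / (3σ̂) = (53.051 − 52.962) / (3 × 0.036) = 0.8241; Cpk = min(Cpu, Cpl) = 0.8241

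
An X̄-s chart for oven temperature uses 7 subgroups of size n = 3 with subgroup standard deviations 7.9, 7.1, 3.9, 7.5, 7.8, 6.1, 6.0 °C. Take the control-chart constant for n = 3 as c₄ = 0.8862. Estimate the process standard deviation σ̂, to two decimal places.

7.46

s̄ = (7.9 + 7.1 + 3.9 + 7.5 + 7.8 + 6.1 + 6.0) / 7 = 6.6143
σ̂ = s̄ / c₄ = 6.6143 / 0.8862 = 7.4636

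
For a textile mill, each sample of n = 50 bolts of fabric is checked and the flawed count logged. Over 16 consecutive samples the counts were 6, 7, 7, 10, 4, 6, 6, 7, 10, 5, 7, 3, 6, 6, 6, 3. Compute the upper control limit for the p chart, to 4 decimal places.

p̄ = Σdᵢ / (k·n) = 99 / (16 × 50) = 0.12375
UCL = p̄ + 3·√(p̄(1−p̄)/n) = 0.12375 + 3 × √(0.12375×0.87625/50) = 0.12375 + 3 × 0.04657 = 0.26346

0.2635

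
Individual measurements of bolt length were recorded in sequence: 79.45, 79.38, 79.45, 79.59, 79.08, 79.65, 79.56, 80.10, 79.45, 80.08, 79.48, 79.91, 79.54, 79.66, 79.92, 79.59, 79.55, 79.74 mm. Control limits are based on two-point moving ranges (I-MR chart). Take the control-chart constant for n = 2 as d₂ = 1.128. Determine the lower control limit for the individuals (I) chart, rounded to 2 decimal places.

X̄ = (79.45 + 79.38 + 79.45 + 79.59 + 79.08 + 79.65 + 79.56 + 80.10 + 79.45 + 80.08 + 79.48 + 79.91 + 79.54 + 79.66 + 79.92 + 79.59 + 79.55 + 79.74) / 18 = 79.6211
Moving ranges: 0.07, 0.07, 0.14, 0.51, 0.57, 0.09, 0.54, 0.65, 0.63, 0.60, 0.43, 0.37, 0.12, 0.26, 0.33, 0.04, 0.19; M̄R̄ = 5.6100 / 17 = 0.3300
LCL = X̄ − 3·M̄R̄/d₂ = 79.6211 − 3 × 0.3300 / 1.128 = 78.7435

78.74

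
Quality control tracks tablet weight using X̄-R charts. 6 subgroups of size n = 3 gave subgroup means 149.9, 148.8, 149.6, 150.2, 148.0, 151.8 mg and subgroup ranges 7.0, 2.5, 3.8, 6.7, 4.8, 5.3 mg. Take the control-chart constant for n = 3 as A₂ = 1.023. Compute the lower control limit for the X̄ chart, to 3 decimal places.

144.585

X̄̄ = (149.9 + 148.8 + 149.6 + 150.2 + 148.0 + 151.8) / 6 = 898.3000 / 6 = 149.7167
R̄ = (7.0 + 2.5 + 3.8 + 6.7 + 4.8 + 5.3) / 6 = 30.1000 / 6 = 5.0167
LCL = X̄̄ − A₂·R̄ = 149.7167 − 1.023 × 5.0167 = 144.5846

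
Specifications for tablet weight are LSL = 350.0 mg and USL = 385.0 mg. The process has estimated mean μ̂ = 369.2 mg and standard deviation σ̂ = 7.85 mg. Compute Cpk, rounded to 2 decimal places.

0.67

Cpu = (USL − μ̂) / (3σ̂) = (385.0 − 369.2) / (3 × 7.85) = 0.6709; Cpl = (μ̂ − LSL) / (3σ̂) = (369.2 − 350.0) / (3 × 7.85) = 0.8153; Cpk = min(Cpu, Cpl) = 0.6709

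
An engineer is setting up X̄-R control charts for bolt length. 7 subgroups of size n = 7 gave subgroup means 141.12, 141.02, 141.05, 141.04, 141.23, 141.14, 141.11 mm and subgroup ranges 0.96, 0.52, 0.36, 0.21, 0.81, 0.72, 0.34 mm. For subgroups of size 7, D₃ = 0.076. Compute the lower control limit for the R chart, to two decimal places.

0.04

R̄ = (0.96 + 0.52 + 0.36 + 0.21 + 0.81 + 0.72 + 0.34) / 7 = 3.9200 / 7 = 0.5600
LCL_R = D₃·R̄ = 0.076 × 0.5600 = 0.0426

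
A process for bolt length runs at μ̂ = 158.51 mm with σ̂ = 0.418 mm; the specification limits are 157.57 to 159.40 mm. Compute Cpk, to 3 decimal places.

0.710

Cpu = (USL − μ̂) / (3σ̂) = (159.40 − 158.51) / (3 × 0.418) = 0.7097; Cpl = (μ̂ − LSL) / (3σ̂) = (158.51 − 157.57) / (3 × 0.418) = 0.7496; Cpk = min(Cpu, Cpl) = 0.7097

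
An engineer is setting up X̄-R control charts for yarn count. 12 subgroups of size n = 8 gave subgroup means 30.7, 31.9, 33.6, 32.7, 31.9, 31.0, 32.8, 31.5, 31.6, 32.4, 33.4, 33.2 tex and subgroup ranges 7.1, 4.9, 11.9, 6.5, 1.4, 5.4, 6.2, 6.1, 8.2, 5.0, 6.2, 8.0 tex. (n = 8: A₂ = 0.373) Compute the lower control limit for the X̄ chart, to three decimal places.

29.835

X̄̄ = (30.7 + 31.9 + 33.6 + 32.7 + 31.9 + 31.0 + 32.8 + 31.5 + 31.6 + 32.4 + 33.4 + 33.2) / 12 = 386.7000 / 12 = 32.2250
R̄ = (7.1 + 4.9 + 11.9 + 6.5 + 1.4 + 5.4 + 6.2 + 6.1 + 8.2 + 5.0 + 6.2 + 8.0) / 12 = 76.9000 / 12 = 6.4083
LCL = X̄̄ − A₂·R̄ = 32.2250 − 0.373 × 6.4083 = 29.8347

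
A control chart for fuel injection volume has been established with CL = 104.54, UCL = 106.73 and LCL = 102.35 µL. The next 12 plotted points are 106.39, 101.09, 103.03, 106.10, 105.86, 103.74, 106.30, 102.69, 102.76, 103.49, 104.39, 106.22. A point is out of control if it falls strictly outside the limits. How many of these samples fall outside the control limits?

Compare each point to [102.35, 106.73]: sample 2 = 101.09 < LCL.

1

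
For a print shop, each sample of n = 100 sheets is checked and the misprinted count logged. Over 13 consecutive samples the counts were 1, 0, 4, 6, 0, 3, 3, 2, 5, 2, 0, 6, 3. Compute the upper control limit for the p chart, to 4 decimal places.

0.0755

p̄ = Σdᵢ / (k·n) = 35 / (13 × 100) = 0.02692
UCL = p̄ + 3·√(p̄(1−p̄)/n) = 0.02692 + 3 × √(0.02692×0.97308/100) = 0.02692 + 3 × 0.01619 = 0.07548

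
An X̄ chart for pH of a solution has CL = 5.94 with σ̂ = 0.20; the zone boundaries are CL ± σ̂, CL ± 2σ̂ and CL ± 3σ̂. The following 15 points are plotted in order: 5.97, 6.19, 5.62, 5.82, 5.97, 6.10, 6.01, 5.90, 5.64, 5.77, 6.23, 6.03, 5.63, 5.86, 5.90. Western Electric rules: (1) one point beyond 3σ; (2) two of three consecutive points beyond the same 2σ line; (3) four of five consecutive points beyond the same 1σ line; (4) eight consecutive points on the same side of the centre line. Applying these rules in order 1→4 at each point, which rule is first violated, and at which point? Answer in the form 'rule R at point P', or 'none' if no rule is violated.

Zone of each point (C = within 1σ̂, B = 1σ̂–2σ̂, A = 2σ̂–3σ̂, * = beyond 3σ̂; sign = side of CL): 1:+C, 2:+B, 3:-B, 4:-C, 5:+C, 6:+C, 7:+C, 8:-C, 9:-B, 10:-C, 11:+B, 12:+C, 13:-B, 14:-C, 15:-C
No rule fires across all 15 points.

none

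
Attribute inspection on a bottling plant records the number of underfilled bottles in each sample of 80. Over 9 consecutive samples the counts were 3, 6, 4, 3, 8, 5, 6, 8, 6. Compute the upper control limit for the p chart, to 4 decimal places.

0.1525

p̄ = Σdᵢ / (k·n) = 49 / (9 × 80) = 0.06806
UCL = p̄ + 3·√(p̄(1−p̄)/n) = 0.06806 + 3 × √(0.06806×0.93194/80) = 0.06806 + 3 × 0.02816 = 0.15253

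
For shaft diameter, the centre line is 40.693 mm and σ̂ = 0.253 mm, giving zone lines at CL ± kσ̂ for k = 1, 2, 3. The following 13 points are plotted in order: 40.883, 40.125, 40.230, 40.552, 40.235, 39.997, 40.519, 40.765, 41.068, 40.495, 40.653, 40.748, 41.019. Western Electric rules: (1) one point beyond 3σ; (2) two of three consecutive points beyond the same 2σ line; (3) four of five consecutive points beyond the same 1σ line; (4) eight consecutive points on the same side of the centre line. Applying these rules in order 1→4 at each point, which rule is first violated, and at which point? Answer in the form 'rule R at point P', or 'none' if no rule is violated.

rule 3 at point 6

Zone of each point (C = within 1σ̂, B = 1σ̂–2σ̂, A = 2σ̂–3σ̂, * = beyond 3σ̂; sign = side of CL): 1:+C, 2:-A, 3:-B, 4:-C, 5:-B, 6:-A, 7:-C, 8:+C, 9:+B, 10:-C, 11:-C, 12:+C, 13:+B
Rule 3 (four of five consecutive points beyond the same 1σ limit) is satisfied at point 6.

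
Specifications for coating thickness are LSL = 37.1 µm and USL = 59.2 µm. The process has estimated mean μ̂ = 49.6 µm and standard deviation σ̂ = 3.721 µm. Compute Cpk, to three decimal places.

Cpu = (USL − μ̂) / (3σ̂) = (59.2 − 49.6) / (3 × 3.721) = 0.8600; Cpl = (μ̂ − LSL) / (3σ̂) = (49.6 − 37.1) / (3 × 3.721) = 1.1198; Cpk = min(Cpu, Cpl) = 0.8600

0.860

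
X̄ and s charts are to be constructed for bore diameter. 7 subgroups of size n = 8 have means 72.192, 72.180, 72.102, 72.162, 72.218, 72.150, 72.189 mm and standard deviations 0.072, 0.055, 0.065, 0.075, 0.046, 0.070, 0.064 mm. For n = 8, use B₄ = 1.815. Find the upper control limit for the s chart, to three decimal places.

s̄ = (0.072 + 0.055 + 0.065 + 0.075 + 0.046 + 0.070 + 0.064) / 7 = 0.0639
UCL_s = B₄·s̄ = 1.815 × 0.0639 = 0.1159

0.116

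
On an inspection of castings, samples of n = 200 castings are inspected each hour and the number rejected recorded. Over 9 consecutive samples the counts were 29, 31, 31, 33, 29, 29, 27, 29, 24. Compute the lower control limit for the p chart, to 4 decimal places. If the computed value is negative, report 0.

p̄ = Σdᵢ / (k·n) = 262 / (9 × 200) = 0.14556
LCL = p̄ − 3·√(p̄(1−p̄)/n) = 0.14556 − 3 × 0.02494 = 0.07075

0.0707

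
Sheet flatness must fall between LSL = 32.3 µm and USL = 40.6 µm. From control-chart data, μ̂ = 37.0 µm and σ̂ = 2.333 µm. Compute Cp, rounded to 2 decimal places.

Cp = (USL − LSL) / (6σ̂) = (40.6 − 32.3) / (6 × 2.333) = 8.3000 / 13.9980 = 0.5929

0.59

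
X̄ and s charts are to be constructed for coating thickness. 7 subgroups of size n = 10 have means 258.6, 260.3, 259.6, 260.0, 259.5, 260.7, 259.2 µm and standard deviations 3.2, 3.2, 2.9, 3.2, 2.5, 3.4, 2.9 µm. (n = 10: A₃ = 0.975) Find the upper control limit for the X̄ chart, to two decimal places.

262.67

X̄̄ = (258.6 + 260.3 + 259.6 + 260.0 + 259.5 + 260.7 + 259.2) / 7 = 259.7000
s̄ = (3.2 + 3.2 + 2.9 + 3.2 + 2.5 + 3.4 + 2.9) / 7 = 3.0429
UCL = X̄̄ + A₃·s̄ = 259.7000 + 0.975 × 3.0429 = 262.6668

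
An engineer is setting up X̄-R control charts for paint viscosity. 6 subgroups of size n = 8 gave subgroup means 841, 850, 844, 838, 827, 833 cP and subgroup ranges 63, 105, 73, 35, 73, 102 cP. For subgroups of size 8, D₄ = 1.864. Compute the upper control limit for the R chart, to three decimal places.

R̄ = (63 + 105 + 73 + 35 + 73 + 102) / 6 = 451.0000 / 6 = 75.1667
UCL_R = D₄·R̄ = 1.864 × 75.1667 = 140.1107

140.111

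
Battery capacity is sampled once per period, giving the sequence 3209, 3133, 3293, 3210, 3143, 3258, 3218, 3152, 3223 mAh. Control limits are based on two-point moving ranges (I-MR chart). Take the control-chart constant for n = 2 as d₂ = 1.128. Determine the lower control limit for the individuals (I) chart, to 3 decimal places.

2978.934

X̄ = (3209 + 3133 + 3293 + 3210 + 3143 + 3258 + 3218 + 3152 + 3223) / 9 = 3204.3333
Moving ranges: 76, 160, 83, 67, 115, 40, 66, 71; M̄R̄ = 678.0000 / 8 = 84.7500
LCL = X̄ − 3·M̄R̄/d₂ = 3204.3333 − 3 × 84.7500 / 1.128 = 2978.9344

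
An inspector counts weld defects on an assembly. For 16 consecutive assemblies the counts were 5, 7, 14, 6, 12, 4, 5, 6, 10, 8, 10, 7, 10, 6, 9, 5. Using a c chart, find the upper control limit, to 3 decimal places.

16.102

c̄ = (5 + 7 + 14 + 6 + 12 + 4 + 5 + 6 + 10 + 8 + 10 + 7 + 10 + 6 + 9 + 5) / 16 = 124 / 16 = 7.7500
UCL = c̄ + 3√c̄ = 7.7500 + 3 × √7.7500 = 7.7500 + 3 × 2.7839 = 16.1016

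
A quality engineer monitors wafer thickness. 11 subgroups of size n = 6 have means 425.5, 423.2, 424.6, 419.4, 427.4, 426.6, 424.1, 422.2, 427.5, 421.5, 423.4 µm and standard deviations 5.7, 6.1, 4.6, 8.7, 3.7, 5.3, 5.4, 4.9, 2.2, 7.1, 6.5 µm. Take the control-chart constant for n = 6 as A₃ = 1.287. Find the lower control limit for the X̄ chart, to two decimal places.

X̄̄ = (425.5 + 423.2 + 424.6 + 419.4 + 427.4 + 426.6 + 424.1 + 422.2 + 427.5 + 421.5 + 423.4) / 11 = 424.1273
s̄ = (5.7 + 6.1 + 4.6 + 8.7 + 3.7 + 5.3 + 5.4 + 4.9 + 2.2 + 7.1 + 6.5) / 11 = 5.4727
LCL = X̄̄ − A₃·s̄ = 424.1273 − 1.287 × 5.4727 = 417.0839

417.08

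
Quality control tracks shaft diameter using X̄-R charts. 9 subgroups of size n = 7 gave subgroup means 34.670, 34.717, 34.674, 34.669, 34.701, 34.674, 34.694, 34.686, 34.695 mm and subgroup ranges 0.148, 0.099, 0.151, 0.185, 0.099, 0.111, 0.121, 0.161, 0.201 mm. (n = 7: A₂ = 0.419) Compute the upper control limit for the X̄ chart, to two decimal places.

34.75

X̄̄ = (34.670 + 34.717 + 34.674 + 34.669 + 34.701 + 34.674 + 34.694 + 34.686 + 34.695) / 9 = 312.1800 / 9 = 34.6867
R̄ = (0.148 + 0.099 + 0.151 + 0.185 + 0.099 + 0.111 + 0.121 + 0.161 + 0.201) / 9 = 1.2760 / 9 = 0.1418
UCL = X̄̄ + A₂·R̄ = 34.6867 + 0.419 × 0.1418 = 34.7461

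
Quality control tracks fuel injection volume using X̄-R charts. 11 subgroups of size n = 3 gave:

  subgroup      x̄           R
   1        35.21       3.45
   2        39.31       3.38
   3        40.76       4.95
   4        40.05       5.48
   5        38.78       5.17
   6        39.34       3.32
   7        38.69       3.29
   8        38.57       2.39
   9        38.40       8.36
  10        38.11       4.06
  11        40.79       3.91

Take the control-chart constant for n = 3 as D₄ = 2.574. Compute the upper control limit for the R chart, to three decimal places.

R̄ = (3.45 + 3.38 + 4.95 + 5.48 + 5.17 + 3.32 + 3.29 + 2.39 + 8.36 + 4.06 + 3.91) / 11 = 47.7600 / 11 = 4.3418
UCL_R = D₄·R̄ = 2.574 × 4.3418 = 11.1758

11.176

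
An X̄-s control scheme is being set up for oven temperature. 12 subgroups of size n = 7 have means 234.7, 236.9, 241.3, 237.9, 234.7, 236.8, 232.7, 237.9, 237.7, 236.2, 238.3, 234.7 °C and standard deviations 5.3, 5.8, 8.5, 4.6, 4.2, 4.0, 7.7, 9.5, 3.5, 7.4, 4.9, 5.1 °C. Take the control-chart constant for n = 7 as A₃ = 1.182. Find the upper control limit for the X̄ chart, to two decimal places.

243.59

X̄̄ = (234.7 + 236.9 + 241.3 + 237.9 + 234.7 + 236.8 + 232.7 + 237.9 + 237.7 + 236.2 + 238.3 + 234.7) / 12 = 236.6500
s̄ = (5.3 + 5.8 + 8.5 + 4.6 + 4.2 + 4.0 + 7.7 + 9.5 + 3.5 + 7.4 + 4.9 + 5.1) / 12 = 5.8750
UCL = X̄̄ + A₃·s̄ = 236.6500 + 1.182 × 5.8750 = 243.5943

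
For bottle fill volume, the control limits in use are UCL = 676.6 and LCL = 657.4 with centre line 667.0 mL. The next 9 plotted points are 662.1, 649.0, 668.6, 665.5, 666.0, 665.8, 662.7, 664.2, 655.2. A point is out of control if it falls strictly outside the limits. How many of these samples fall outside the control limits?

2

Compare each point to [657.4, 676.6]: sample 2 = 649.0 < LCL; sample 9 = 655.2 < LCL.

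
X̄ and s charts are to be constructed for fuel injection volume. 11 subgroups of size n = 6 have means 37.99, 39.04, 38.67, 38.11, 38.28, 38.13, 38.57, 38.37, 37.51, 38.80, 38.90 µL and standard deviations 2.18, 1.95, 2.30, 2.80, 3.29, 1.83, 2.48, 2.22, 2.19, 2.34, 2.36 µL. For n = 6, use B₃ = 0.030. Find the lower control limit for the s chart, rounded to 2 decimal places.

s̄ = (2.18 + 1.95 + 2.30 + 2.80 + 3.29 + 1.83 + 2.48 + 2.22 + 2.19 + 2.34 + 2.36) / 11 = 2.3582
LCL_s = B₃·s̄ = 0.030 × 2.3582 = 0.0707

0.07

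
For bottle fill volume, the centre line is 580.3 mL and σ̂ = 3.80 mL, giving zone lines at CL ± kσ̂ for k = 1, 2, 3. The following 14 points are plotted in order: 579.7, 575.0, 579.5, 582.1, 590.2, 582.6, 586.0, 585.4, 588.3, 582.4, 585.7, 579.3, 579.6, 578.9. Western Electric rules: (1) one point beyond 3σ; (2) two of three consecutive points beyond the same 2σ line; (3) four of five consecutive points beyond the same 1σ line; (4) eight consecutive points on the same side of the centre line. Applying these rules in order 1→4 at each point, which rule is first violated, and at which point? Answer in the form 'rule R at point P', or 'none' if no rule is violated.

rule 3 at point 9

Zone of each point (C = within 1σ̂, B = 1σ̂–2σ̂, A = 2σ̂–3σ̂, * = beyond 3σ̂; sign = side of CL): 1:-C, 2:-B, 3:-C, 4:+C, 5:+A, 6:+C, 7:+B, 8:+B, 9:+A, 10:+C, 11:+B, 12:-C, 13:-C, 14:-C
Rule 3 (four of five consecutive points beyond the same 1σ limit) is satisfied at point 9.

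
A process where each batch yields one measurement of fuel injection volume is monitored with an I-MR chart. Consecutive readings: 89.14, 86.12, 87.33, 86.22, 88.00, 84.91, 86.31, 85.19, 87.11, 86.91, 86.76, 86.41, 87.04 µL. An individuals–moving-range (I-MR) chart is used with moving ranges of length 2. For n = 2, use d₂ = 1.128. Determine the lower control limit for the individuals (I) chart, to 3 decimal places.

X̄ = (89.14 + 86.12 + 87.33 + 86.22 + 88.00 + 84.91 + 86.31 + 85.19 + 87.11 + 86.91 + 86.76 + 86.41 + 87.04) / 13 = 86.7269
Moving ranges: 3.02, 1.21, 1.11, 1.78, 3.09, 1.40, 1.12, 1.92, 0.20, 0.15, 0.35, 0.63; M̄R̄ = 15.9800 / 12 = 1.3317
LCL = X̄ − 3·M̄R̄/d₂ = 86.7269 − 3 × 1.3317 / 1.128 = 83.1853

83.185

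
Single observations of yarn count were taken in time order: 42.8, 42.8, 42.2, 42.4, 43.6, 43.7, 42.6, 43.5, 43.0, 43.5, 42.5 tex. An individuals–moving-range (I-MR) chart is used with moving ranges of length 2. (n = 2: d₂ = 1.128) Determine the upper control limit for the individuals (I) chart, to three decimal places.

44.586

X̄ = (42.8 + 42.8 + 42.2 + 42.4 + 43.6 + 43.7 + 42.6 + 43.5 + 43.0 + 43.5 + 42.5) / 11 = 42.9636
Moving ranges: 0.0, 0.6, 0.2, 1.2, 0.1, 1.1, 0.9, 0.5, 0.5, 1.0; M̄R̄ = 6.1000 / 10 = 0.6100
UCL = X̄ + 3·M̄R̄/d₂ = 42.9636 + 3 × 0.6100 / 1.128 = 44.5860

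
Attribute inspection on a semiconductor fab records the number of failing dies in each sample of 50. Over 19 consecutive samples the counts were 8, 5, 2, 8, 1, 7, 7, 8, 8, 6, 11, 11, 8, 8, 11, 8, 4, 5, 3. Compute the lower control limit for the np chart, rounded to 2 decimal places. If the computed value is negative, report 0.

p̄ = Σdᵢ / (k·n) = 129 / (19 × 50) = 0.13579
LCL = np̄ − 3·√(np̄(1−p̄)) = 6.7895 − 3 × 2.4223 = -0.4774 → 0 (negative, so LCL = 0)

0.00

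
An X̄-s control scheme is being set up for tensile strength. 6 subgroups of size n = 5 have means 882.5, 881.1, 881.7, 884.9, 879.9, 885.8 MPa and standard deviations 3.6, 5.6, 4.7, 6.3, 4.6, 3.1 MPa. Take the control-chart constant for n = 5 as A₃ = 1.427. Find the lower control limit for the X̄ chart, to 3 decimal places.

X̄̄ = (882.5 + 881.1 + 881.7 + 884.9 + 879.9 + 885.8) / 6 = 882.6500
s̄ = (3.6 + 5.6 + 4.7 + 6.3 + 4.6 + 3.1) / 6 = 4.6500
LCL = X̄̄ − A₃·s̄ = 882.6500 − 1.427 × 4.6500 = 876.0145

876.014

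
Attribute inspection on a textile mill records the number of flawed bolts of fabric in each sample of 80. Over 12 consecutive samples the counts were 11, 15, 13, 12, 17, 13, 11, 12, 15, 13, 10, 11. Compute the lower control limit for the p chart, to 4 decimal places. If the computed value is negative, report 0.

0.0366

p̄ = Σdᵢ / (k·n) = 153 / (12 × 80) = 0.15937
LCL = p̄ − 3·√(p̄(1−p̄)/n) = 0.15937 − 3 × 0.04092 = 0.03661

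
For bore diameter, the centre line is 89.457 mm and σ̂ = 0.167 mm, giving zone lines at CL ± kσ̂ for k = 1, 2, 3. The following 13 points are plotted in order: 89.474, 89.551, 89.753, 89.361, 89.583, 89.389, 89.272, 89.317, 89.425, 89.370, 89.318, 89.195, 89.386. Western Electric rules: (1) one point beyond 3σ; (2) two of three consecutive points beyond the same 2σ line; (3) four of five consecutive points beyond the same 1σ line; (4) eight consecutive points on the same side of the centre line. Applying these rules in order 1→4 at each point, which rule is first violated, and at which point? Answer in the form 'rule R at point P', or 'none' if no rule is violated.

rule 4 at point 13

Zone of each point (C = within 1σ̂, B = 1σ̂–2σ̂, A = 2σ̂–3σ̂, * = beyond 3σ̂; sign = side of CL): 1:+C, 2:+C, 3:+B, 4:-C, 5:+C, 6:-C, 7:-B, 8:-C, 9:-C, 10:-C, 11:-C, 12:-B, 13:-C
Rule 4 (eight consecutive points on the same side of the centre line) is satisfied at point 13.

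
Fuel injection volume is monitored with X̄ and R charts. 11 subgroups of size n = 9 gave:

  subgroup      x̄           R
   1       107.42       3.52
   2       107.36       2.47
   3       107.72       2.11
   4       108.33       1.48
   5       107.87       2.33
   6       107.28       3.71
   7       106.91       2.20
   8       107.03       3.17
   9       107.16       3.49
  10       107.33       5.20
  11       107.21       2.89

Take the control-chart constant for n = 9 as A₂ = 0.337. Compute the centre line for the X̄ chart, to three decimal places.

107.420

X̄̄ = (107.42 + 107.36 + 107.72 + 108.33 + 107.87 + 107.28 + 106.91 + 107.03 + 107.16 + 107.33 + 107.21) / 11 = 1181.6200 / 11 = 107.4200
CL = X̄̄ = 107.4200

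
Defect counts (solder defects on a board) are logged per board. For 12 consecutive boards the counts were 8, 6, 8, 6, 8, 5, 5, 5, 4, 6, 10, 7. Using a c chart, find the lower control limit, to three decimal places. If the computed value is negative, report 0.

0.000

c̄ = (8 + 6 + 8 + 6 + 8 + 5 + 5 + 5 + 4 + 6 + 10 + 7) / 12 = 78 / 12 = 6.5000
LCL = c̄ − 3√c̄ = 6.5000 − 3 × 2.5495 = -1.1485 → 0 (cannot be negative)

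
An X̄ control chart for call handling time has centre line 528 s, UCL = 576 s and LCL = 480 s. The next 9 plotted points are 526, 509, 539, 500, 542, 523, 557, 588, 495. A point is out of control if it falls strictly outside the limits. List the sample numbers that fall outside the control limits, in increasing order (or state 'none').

8

Compare each point to [480, 576]: sample 8 = 588 > UCL.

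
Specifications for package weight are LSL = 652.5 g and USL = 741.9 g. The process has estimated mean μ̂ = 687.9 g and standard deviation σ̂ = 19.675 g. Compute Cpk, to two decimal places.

Cpu = (USL − μ̂) / (3σ̂) = (741.9 − 687.9) / (3 × 19.675) = 0.9149; Cpl = (μ̂ − LSL) / (3σ̂) = (687.9 − 652.5) / (3 × 19.675) = 0.5997; Cpk = min(Cpu, Cpl) = 0.5997

0.60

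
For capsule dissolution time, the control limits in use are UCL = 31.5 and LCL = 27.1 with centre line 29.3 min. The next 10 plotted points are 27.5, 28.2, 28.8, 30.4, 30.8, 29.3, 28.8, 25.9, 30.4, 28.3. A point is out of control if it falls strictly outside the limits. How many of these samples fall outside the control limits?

1

Compare each point to [27.1, 31.5]: sample 8 = 25.9 < LCL.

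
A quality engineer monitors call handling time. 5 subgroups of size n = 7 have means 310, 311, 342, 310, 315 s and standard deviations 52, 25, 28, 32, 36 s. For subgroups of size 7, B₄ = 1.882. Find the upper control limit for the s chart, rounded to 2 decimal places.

s̄ = (52 + 25 + 28 + 32 + 36) / 5 = 34.6000
UCL_s = B₄·s̄ = 1.882 × 34.6000 = 65.1172

65.12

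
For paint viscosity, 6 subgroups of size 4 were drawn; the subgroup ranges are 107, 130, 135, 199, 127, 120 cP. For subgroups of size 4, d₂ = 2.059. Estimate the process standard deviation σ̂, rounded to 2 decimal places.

66.21

R̄ = (107 + 130 + 135 + 199 + 127 + 120) / 6 = 136.3333
σ̂ = R̄ / d₂ = 136.3333 / 2.059 = 66.2134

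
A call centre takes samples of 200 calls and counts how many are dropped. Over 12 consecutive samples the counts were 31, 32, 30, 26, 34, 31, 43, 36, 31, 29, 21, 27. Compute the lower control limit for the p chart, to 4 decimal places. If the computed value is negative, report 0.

0.0779

p̄ = Σdᵢ / (k·n) = 371 / (12 × 200) = 0.15458
LCL = p̄ − 3·√(p̄(1−p̄)/n) = 0.15458 − 3 × 0.02556 = 0.07790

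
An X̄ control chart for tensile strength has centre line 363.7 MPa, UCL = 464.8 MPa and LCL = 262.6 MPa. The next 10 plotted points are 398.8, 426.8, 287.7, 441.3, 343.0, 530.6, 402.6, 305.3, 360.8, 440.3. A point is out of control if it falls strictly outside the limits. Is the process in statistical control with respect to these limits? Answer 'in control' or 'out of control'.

out of control

Compare each point to [262.6, 464.8]: sample 6 = 530.6 > UCL.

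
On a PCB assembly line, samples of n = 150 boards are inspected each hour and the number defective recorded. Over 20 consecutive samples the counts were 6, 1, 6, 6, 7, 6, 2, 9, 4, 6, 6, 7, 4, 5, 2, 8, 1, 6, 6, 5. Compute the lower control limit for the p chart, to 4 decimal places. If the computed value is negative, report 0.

0.0000

p̄ = Σdᵢ / (k·n) = 103 / (20 × 150) = 0.03433
LCL = p̄ − 3·√(p̄(1−p̄)/n) = 0.03433 − 3 × 0.01487 = -0.01027 → 0 (negative, so LCL = 0)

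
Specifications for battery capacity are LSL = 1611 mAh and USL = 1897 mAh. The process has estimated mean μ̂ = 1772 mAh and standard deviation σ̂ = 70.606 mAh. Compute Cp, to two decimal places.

0.68

Cp = (USL − LSL) / (6σ̂) = (1897 − 1611) / (6 × 70.606) = 286.0000 / 423.6360 = 0.6751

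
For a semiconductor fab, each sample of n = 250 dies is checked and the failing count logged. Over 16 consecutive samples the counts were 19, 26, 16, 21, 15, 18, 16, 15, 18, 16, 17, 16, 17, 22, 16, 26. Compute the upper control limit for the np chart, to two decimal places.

p̄ = Σdᵢ / (k·n) = 294 / (16 × 250) = 0.07350
UCL = np̄ + 3·√(np̄(1−p̄)) = 18.3750 + 3 × √(18.3750×0.92650) = 18.3750 + 3 × 4.1261 = 30.7532

30.75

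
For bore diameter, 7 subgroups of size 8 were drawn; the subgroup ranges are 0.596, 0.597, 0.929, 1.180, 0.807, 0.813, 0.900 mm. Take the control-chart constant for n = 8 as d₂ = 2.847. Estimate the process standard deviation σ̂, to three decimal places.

0.292

R̄ = (0.596 + 0.597 + 0.929 + 1.180 + 0.807 + 0.813 + 0.900) / 7 = 0.8317
σ̂ = R̄ / d₂ = 0.8317 / 2.847 = 0.2921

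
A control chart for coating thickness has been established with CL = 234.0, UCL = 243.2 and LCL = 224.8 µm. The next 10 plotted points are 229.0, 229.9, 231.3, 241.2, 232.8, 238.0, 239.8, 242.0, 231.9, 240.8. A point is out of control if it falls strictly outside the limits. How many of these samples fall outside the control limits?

0

All 10 points lie within [224.8, 243.2].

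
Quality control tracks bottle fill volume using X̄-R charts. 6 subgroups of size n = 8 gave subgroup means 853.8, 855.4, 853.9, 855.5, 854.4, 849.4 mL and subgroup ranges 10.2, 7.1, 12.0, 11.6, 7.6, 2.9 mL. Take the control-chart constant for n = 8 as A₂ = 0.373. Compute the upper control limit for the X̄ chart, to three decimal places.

X̄̄ = (853.8 + 855.4 + 853.9 + 855.5 + 854.4 + 849.4) / 6 = 5122.4000 / 6 = 853.7333
R̄ = (10.2 + 7.1 + 12.0 + 11.6 + 7.6 + 2.9) / 6 = 51.4000 / 6 = 8.5667
UCL = X̄̄ + A₂·R̄ = 853.7333 + 0.373 × 8.5667 = 856.9287

856.929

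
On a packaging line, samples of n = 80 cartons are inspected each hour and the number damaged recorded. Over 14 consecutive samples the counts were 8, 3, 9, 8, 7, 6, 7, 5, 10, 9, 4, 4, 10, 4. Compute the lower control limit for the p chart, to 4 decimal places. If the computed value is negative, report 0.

p̄ = Σdᵢ / (k·n) = 94 / (14 × 80) = 0.08393
LCL = p̄ − 3·√(p̄(1−p̄)/n) = 0.08393 − 3 × 0.03100 = -0.00907 → 0 (negative, so LCL = 0)

0.0000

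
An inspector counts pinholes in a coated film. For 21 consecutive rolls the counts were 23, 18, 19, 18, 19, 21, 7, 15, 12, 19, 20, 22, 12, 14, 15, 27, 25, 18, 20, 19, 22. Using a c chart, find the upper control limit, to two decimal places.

c̄ = (23 + 18 + 19 + 18 + 19 + 21 + 7 + 15 + 12 + 19 + 20 + 22 + 12 + 14 + 15 + 27 + 25 + 18 + 20 + 19 + 22) / 21 = 385 / 21 = 18.3333
UCL = c̄ + 3√c̄ = 18.3333 + 3 × √18.3333 = 18.3333 + 3 × 4.2817 = 31.1786

31.18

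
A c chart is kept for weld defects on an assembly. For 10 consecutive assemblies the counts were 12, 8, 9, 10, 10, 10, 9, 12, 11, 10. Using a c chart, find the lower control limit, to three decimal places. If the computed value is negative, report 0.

0.566

c̄ = (12 + 8 + 9 + 10 + 10 + 10 + 9 + 12 + 11 + 10) / 10 = 101 / 10 = 10.1000
LCL = c̄ − 3√c̄ = 10.1000 − 3 × 3.1780 = 0.5659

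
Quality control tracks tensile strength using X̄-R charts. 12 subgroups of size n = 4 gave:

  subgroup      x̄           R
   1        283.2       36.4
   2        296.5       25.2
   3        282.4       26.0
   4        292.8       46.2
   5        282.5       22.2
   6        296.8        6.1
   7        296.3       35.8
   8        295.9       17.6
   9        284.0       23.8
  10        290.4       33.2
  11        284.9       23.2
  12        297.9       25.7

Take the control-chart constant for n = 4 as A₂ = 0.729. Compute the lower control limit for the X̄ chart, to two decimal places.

270.77

X̄̄ = (283.2 + 296.5 + 282.4 + 292.8 + 282.5 + 296.8 + 296.3 + 295.9 + 284.0 + 290.4 + 284.9 + 297.9) / 12 = 3483.6000 / 12 = 290.3000
R̄ = (36.4 + 25.2 + 26.0 + 46.2 + 22.2 + 6.1 + 35.8 + 17.6 + 23.8 + 33.2 + 23.2 + 25.7) / 12 = 321.4000 / 12 = 26.7833
LCL = X̄̄ − A₂·R̄ = 290.3000 − 0.729 × 26.7833 = 270.7749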